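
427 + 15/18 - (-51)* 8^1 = 5015/6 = 835.83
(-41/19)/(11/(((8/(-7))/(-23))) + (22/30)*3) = -1640/169917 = -0.01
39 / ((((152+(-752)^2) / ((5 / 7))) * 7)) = 5 / 710696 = 0.00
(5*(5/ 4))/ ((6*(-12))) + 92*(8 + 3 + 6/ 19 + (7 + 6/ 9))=9555749/ 5472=1746.30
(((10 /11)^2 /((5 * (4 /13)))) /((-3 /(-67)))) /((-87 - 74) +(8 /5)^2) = -108875 /1437843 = -0.08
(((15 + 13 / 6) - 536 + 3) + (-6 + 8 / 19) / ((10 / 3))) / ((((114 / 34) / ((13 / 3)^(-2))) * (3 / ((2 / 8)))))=-5014643 / 7321080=-0.68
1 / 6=0.17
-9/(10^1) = -9/10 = -0.90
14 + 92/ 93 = 1394/ 93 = 14.99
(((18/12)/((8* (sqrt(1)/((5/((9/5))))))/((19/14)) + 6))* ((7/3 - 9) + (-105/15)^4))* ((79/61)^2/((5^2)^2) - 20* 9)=-57130126409543/717780900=-79592.71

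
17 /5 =3.40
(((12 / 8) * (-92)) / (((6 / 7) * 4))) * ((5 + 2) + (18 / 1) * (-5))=13363 / 4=3340.75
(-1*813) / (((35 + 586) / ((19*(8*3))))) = -41192 / 69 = -596.99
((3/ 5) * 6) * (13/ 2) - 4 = 97/ 5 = 19.40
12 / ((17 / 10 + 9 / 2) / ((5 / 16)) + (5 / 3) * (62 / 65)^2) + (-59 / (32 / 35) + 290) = 489477495 / 2165536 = 226.03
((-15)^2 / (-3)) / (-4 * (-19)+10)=-0.87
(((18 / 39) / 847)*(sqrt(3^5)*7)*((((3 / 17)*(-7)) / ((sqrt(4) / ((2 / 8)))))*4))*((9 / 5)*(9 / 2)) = -45927*sqrt(3) / 267410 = -0.30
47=47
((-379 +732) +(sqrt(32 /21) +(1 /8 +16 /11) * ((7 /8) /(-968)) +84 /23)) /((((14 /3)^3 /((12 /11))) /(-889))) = -57505280899419 /16896416768 - 6858 * sqrt(42) /3773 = -3415.18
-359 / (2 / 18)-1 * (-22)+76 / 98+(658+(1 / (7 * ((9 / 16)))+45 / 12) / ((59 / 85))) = -264816809 / 104076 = -2544.46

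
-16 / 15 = -1.07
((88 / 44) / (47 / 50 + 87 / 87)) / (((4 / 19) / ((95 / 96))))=45125 / 9312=4.85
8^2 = 64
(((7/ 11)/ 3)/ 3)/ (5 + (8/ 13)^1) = 91/ 7227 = 0.01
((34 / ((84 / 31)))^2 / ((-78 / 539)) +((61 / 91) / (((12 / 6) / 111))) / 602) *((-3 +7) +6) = -32182796995 / 2958228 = -10879.08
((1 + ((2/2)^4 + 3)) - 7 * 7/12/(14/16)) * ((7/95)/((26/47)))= 329/7410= 0.04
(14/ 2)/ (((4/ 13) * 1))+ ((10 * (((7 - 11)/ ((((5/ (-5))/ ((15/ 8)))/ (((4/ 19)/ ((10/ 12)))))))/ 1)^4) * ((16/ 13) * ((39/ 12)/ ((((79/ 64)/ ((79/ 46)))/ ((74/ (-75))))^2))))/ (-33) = -2536358629019/ 379168949500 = -6.69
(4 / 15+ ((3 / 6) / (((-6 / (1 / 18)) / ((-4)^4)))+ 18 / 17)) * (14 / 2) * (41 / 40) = 46207 / 45900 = 1.01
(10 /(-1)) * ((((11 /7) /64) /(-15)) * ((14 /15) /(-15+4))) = -0.00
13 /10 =1.30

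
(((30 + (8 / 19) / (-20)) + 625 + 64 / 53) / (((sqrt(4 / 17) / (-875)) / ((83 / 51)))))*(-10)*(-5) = -70572254375*sqrt(17) / 3021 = -96318059.92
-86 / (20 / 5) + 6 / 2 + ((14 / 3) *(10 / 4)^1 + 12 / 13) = -5.91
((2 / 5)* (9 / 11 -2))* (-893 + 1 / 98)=1137669 / 2695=422.14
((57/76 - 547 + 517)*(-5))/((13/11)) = 495/4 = 123.75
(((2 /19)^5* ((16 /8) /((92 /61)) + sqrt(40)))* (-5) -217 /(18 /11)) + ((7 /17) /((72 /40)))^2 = -353441449721789 /2666298068586 -320* sqrt(10) /2476099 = -132.56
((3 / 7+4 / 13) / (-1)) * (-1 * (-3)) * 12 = -2412 / 91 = -26.51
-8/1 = -8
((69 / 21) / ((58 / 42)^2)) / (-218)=-1449 / 183338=-0.01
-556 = -556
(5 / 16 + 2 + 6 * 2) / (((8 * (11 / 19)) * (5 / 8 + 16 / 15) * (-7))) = -65265 / 250096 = -0.26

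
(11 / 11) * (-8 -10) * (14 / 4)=-63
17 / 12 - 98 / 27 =-239 / 108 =-2.21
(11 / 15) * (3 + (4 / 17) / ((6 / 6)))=121 / 51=2.37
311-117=194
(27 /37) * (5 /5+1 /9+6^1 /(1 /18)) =2946 /37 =79.62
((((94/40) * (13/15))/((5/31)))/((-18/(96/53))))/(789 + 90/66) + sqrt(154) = -416702/259189875 + sqrt(154) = 12.41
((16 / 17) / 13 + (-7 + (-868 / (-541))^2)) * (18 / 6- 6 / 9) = -1971115349 / 194047503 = -10.16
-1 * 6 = -6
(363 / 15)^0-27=-26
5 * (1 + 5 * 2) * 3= 165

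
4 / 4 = 1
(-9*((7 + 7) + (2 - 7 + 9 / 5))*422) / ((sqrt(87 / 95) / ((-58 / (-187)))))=-136728*sqrt(8265) / 935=-13294.36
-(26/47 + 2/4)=-99/94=-1.05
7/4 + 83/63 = 773/252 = 3.07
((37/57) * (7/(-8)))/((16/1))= -259/7296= -0.04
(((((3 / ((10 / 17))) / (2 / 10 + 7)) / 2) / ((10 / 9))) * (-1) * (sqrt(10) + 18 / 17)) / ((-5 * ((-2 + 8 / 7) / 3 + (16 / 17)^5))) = 89450991 / 600042400 + 168962983 * sqrt(10) / 1200084800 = 0.59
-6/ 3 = -2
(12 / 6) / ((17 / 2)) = 4 / 17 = 0.24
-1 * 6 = -6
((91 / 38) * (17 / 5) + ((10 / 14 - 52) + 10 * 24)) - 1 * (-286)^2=-108526861 / 1330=-81599.14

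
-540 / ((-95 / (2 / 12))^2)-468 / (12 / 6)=-422373 / 1805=-234.00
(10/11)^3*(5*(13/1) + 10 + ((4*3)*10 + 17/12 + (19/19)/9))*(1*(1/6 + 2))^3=1942971875/1293732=1501.83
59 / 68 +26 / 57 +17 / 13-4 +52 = 2551219 / 50388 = 50.63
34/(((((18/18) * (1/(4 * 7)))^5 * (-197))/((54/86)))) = -1865082.97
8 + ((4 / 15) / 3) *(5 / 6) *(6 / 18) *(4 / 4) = 650 / 81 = 8.02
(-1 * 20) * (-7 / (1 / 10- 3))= -1400 / 29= -48.28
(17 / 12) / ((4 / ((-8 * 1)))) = -17 / 6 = -2.83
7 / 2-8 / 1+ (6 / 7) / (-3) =-67 / 14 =-4.79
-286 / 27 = -10.59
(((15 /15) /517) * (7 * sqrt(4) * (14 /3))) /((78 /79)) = 7742 /60489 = 0.13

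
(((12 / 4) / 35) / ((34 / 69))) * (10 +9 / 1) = 3933 / 1190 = 3.31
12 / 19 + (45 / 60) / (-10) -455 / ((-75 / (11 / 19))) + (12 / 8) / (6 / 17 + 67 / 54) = 879569 / 175560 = 5.01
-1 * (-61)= 61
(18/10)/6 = 3/10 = 0.30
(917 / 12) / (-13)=-5.88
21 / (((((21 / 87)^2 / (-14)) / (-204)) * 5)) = 1029384 / 5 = 205876.80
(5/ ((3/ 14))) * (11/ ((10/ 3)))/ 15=77/ 15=5.13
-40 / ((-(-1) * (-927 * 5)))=8 / 927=0.01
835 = 835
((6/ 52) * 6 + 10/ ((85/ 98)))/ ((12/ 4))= 4.07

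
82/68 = 41/34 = 1.21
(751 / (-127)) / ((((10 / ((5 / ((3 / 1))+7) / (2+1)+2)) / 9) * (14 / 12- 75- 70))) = 99132 / 548005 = 0.18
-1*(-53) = 53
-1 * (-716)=716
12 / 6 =2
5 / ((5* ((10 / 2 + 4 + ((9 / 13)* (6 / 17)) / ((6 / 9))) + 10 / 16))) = 1768 / 17665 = 0.10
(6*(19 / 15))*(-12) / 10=-228 / 25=-9.12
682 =682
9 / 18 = 1 / 2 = 0.50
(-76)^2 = 5776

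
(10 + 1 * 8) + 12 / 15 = 94 / 5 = 18.80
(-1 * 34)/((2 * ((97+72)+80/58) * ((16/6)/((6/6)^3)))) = -493/13176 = -0.04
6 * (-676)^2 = 2741856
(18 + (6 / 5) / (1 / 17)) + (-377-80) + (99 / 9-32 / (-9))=-18182 / 45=-404.04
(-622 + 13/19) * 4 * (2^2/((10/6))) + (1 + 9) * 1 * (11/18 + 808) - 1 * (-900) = 516673/171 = 3021.48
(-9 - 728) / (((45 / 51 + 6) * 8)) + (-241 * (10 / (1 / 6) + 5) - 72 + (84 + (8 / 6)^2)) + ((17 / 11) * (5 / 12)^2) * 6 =-40316557 / 2574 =-15663.00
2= 2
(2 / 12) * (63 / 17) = 21 / 34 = 0.62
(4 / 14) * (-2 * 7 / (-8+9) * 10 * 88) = -3520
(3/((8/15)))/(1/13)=585/8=73.12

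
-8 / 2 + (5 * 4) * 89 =1776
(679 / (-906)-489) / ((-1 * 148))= 443713 / 134088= 3.31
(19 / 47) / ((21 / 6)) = 38 / 329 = 0.12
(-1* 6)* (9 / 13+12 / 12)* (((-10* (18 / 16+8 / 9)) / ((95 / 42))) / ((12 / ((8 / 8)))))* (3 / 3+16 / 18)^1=189805 / 13338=14.23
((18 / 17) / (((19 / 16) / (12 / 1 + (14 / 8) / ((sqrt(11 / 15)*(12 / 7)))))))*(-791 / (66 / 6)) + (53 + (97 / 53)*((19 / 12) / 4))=-6468916349 / 9038832- 232554*sqrt(165) / 39083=-792.11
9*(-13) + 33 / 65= -7572 / 65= -116.49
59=59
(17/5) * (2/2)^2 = 17/5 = 3.40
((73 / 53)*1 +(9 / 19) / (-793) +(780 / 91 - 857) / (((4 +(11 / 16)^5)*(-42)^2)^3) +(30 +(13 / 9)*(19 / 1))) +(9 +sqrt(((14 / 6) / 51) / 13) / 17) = sqrt(1547) / 11271 +2686288487112453811925263557687876224 / 39608385951124676096232363492370875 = 67.82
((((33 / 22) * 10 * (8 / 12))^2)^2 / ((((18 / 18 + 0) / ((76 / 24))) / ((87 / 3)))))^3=20910518875000000000 / 27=774463662037037037.04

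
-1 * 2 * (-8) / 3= 16 / 3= 5.33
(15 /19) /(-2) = -15 /38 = -0.39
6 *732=4392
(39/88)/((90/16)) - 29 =-4772/165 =-28.92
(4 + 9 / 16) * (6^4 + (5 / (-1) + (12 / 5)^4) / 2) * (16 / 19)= 5033.50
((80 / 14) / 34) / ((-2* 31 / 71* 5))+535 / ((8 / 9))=17761399 / 29512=601.84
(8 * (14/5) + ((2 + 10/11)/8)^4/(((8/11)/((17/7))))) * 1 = 1046224/46585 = 22.46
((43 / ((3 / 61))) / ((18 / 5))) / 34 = 13115 / 1836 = 7.14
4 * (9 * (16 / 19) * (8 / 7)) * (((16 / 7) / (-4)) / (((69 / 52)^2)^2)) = -14974189568 / 2344787739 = -6.39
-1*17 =-17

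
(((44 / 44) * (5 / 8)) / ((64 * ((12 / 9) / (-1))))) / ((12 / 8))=-5 / 1024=-0.00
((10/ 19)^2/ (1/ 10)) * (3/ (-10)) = -300/ 361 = -0.83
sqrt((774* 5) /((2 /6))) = 3* sqrt(1290) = 107.75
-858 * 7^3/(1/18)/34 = -2648646/17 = -155802.71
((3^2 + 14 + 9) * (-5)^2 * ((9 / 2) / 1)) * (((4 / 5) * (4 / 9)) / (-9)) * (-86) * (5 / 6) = 275200 / 27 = 10192.59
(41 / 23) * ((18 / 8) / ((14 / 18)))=3321 / 644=5.16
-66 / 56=-33 / 28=-1.18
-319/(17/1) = -319/17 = -18.76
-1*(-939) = 939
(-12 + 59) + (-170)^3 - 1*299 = -4913252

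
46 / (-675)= -46 / 675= -0.07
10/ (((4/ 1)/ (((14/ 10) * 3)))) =21/ 2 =10.50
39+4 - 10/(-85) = 733/17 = 43.12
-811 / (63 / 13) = -10543 / 63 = -167.35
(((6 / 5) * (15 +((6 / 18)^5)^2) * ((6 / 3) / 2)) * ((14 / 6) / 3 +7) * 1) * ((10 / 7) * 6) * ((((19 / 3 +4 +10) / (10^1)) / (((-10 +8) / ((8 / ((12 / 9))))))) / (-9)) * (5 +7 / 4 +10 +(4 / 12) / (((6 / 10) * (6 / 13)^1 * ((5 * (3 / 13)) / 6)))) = 268528583120 / 14348907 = 18714.22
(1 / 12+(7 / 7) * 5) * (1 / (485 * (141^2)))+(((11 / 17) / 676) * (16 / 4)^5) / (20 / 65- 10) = -18101688673 / 178999378740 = -0.10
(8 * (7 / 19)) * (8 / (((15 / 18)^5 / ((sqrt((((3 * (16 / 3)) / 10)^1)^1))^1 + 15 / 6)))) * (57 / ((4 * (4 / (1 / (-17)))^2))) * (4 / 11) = 1306368 * sqrt(10) / 49671875 + 326592 / 1986875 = 0.25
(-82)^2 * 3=20172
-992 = -992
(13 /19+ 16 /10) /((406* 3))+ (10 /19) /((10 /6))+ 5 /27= 74809 /148770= 0.50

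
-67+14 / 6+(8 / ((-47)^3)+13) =-16092589 / 311469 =-51.67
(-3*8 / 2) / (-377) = 12 / 377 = 0.03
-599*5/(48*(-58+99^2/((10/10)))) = -2995/467664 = -0.01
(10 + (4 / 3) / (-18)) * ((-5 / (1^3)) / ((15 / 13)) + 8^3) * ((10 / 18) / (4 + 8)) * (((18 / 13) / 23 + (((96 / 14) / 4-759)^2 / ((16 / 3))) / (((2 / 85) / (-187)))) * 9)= -22712805645935246795 / 12658464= -1794278171975.31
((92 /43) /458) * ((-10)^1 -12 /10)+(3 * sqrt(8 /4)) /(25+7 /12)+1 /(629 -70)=-32343 /640055+36 * sqrt(2) /307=0.12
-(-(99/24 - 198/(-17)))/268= 2145/36448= 0.06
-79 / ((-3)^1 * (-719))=-79 / 2157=-0.04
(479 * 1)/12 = 479/12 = 39.92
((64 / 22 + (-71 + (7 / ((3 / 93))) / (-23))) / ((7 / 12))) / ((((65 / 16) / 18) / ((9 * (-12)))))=1045840896 / 16445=63596.28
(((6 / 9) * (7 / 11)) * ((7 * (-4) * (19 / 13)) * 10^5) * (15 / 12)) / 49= -19000000 / 429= -44289.04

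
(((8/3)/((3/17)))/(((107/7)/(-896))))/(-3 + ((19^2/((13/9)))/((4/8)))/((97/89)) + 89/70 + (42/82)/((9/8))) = -3087037757440/1593934512717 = -1.94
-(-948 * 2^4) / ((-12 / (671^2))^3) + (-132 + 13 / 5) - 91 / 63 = -36052236939722276683 / 45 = -801160820882717259.62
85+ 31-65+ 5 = 56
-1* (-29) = 29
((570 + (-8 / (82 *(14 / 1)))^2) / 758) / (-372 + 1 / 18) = -422553006 / 209003512445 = -0.00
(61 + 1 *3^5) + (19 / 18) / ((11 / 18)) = 305.73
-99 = -99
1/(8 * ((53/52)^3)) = 0.12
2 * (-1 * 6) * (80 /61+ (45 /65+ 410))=-3920628 /793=-4944.05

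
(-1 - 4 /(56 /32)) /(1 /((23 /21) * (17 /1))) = -8993 /147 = -61.18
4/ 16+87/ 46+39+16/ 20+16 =26653/ 460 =57.94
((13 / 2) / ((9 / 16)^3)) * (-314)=-8359936 / 729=-11467.68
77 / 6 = 12.83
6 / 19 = 0.32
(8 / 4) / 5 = 2 / 5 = 0.40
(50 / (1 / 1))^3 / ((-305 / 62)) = -1550000 / 61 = -25409.84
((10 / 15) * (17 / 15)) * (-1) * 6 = -68 / 15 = -4.53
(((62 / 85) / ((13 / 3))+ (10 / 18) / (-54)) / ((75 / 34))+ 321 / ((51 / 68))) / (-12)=-507104371 / 14215500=-35.67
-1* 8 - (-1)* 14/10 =-33/5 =-6.60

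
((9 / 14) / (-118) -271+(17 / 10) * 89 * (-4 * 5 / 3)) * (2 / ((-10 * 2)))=1268411 / 9912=127.97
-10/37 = -0.27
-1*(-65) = 65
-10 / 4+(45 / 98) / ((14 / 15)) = -2755 / 1372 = -2.01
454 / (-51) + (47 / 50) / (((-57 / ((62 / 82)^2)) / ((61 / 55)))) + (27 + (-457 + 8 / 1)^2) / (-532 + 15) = -27994591255971 / 70177967750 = -398.91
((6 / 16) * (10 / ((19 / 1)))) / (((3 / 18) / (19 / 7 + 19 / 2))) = 405 / 28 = 14.46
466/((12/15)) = 1165/2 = 582.50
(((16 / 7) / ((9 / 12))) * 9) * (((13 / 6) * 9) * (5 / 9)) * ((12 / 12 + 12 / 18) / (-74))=-5200 / 777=-6.69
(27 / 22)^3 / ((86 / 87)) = 1712421 / 915728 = 1.87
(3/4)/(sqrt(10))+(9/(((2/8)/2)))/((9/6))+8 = 3* sqrt(10)/40+56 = 56.24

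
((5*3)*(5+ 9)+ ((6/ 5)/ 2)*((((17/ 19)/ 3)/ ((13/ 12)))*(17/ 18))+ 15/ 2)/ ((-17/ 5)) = -1612831/ 25194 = -64.02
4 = 4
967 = 967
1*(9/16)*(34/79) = 153/632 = 0.24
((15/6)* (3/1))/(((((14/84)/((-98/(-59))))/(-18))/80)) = -6350400/59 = -107633.90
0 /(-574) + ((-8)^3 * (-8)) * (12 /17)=49152 /17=2891.29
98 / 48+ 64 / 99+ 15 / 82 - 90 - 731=-26566283 / 32472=-818.13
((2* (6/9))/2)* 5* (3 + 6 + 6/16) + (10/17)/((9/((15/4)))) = 6425/204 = 31.50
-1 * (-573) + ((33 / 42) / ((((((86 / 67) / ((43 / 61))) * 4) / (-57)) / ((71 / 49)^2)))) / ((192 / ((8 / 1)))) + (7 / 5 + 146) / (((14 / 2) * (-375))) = 140843045889479 / 246054480000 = 572.41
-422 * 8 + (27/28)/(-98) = -9263771/2744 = -3376.01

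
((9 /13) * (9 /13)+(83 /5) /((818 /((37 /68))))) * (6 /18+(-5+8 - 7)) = -253513909 /141006840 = -1.80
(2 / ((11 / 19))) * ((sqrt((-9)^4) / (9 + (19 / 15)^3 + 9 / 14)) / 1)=145435500 / 6068161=23.97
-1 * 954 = -954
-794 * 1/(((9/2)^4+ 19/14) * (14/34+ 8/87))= -131524512/34328855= -3.83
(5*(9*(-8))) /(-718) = 180 /359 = 0.50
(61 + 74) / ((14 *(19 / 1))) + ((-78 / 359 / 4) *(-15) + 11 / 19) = 90778 / 47747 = 1.90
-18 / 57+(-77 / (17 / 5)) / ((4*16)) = -13843 / 20672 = -0.67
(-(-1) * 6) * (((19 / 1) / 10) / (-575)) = -57 / 2875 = -0.02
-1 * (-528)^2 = -278784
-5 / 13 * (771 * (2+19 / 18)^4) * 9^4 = -35275659375 / 208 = -169594516.23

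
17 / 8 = 2.12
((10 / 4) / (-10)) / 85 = -1 / 340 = -0.00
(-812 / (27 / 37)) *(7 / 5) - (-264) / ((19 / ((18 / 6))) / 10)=-2926652 / 2565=-1140.99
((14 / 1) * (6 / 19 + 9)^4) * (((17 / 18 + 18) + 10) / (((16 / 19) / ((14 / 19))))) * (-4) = -2784096980721 / 260642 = -10681689.75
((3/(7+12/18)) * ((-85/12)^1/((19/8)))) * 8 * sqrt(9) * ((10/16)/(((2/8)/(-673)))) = 20593800/437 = 47125.40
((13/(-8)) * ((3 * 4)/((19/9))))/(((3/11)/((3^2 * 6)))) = -34749/19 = -1828.89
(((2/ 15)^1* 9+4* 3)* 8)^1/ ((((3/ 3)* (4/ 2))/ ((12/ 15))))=1056/ 25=42.24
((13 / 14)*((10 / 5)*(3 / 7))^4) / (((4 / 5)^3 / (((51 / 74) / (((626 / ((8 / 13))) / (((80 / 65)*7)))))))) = 2065500 / 361477753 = 0.01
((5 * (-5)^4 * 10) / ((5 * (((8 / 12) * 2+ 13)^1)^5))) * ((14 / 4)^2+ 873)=9.15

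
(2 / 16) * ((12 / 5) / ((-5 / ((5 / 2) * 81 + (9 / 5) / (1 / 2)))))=-6183 / 500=-12.37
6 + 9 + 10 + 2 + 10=37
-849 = -849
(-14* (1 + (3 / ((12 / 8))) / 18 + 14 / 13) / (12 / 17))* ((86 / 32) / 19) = -40936 / 6669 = -6.14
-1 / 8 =-0.12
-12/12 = -1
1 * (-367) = -367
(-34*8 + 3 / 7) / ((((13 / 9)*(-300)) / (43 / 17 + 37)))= 136872 / 5525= 24.77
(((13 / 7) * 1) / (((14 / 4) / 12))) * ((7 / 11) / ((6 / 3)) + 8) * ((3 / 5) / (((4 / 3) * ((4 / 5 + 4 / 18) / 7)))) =578097 / 3542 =163.21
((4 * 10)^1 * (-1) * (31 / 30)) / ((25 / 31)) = -3844 / 75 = -51.25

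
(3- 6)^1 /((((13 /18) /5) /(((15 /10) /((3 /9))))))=-1215 /13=-93.46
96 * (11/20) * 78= 20592/5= 4118.40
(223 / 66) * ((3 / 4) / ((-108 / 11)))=-223 / 864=-0.26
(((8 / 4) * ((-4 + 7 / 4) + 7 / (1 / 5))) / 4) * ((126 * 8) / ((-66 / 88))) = -22008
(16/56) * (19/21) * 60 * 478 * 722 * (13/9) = 3409746080/441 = 7731850.52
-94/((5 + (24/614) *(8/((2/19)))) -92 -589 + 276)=14429/60944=0.24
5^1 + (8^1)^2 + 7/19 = 69.37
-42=-42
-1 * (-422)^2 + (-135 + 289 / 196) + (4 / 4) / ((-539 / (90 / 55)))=-4226606907 / 23716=-178217.53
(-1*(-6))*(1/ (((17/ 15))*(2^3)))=0.66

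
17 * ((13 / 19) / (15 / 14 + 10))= 3094 / 2945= 1.05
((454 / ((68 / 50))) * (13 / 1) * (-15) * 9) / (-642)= 3319875 / 3638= 912.55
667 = 667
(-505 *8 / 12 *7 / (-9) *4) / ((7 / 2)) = 8080 / 27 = 299.26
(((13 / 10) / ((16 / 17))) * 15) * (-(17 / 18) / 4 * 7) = -26299 / 768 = -34.24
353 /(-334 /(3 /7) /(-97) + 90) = 102723 /28528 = 3.60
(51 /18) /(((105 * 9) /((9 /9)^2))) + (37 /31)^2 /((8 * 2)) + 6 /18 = 18542131 /43590960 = 0.43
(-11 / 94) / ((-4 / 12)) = 33 / 94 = 0.35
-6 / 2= -3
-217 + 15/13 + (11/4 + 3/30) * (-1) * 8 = -15512/65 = -238.65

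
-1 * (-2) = 2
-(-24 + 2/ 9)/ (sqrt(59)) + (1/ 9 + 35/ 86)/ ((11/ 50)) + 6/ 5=214* sqrt(59)/ 531 + 75667/ 21285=6.65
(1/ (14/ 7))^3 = 1/ 8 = 0.12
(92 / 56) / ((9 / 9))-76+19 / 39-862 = -510985 / 546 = -935.87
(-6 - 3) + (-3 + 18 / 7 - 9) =-129 / 7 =-18.43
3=3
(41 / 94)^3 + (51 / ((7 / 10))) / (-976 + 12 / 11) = 128546347 / 15587569928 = 0.01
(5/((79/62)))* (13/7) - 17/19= 67169/10507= 6.39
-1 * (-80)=80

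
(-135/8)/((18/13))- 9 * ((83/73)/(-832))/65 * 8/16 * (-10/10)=-12.19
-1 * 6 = -6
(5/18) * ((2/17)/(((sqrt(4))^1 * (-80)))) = -1/4896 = -0.00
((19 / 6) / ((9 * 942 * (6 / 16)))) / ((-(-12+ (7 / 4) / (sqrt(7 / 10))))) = 76 * sqrt(70) / 42614667+ 1216 / 14204889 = 0.00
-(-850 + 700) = 150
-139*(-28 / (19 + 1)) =973 / 5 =194.60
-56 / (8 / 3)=-21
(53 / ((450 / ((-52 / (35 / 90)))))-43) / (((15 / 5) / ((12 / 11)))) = -41124 / 1925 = -21.36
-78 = -78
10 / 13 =0.77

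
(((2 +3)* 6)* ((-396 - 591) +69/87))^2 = 736164000000/841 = 875343638.53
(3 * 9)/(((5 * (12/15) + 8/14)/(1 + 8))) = 1701/32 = 53.16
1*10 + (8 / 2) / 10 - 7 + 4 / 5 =4.20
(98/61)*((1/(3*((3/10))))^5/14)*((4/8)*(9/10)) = 35000/400221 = 0.09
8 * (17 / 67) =136 / 67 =2.03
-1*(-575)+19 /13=7494 /13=576.46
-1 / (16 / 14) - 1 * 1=-1.88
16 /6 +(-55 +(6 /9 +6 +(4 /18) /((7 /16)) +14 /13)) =-44.08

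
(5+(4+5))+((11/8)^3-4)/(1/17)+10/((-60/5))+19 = 12841/1536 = 8.36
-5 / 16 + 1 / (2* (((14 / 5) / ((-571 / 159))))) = -16985 / 17808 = -0.95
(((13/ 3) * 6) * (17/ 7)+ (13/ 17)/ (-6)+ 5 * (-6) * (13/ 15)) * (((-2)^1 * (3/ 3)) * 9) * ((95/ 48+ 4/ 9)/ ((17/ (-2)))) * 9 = 27671163/ 16184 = 1709.79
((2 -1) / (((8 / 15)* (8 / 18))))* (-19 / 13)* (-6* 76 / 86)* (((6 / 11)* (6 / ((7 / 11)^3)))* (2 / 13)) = 159217245 / 2492581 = 63.88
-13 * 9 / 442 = -9 / 34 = -0.26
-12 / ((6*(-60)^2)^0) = -12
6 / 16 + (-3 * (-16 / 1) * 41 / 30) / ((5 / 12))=31563 / 200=157.82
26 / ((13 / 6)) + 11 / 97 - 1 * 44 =-3093 / 97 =-31.89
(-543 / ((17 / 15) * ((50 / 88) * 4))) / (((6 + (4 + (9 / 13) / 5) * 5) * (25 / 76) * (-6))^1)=2950662 / 737375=4.00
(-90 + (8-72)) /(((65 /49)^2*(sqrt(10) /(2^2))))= -739508*sqrt(10) /21125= -110.70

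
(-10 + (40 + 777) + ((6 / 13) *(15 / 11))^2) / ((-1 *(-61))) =270663 / 20449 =13.24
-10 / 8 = -5 / 4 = -1.25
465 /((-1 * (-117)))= 155 /39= 3.97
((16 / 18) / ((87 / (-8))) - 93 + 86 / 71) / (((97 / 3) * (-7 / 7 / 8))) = 22.73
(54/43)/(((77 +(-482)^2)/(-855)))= -15390/3331081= -0.00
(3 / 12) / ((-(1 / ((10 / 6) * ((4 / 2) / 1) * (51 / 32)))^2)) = -7225 / 1024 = -7.06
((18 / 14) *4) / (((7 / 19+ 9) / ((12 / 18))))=228 / 623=0.37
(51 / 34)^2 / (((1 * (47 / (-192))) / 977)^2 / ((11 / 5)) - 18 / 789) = -229045907616768 / 2322389060861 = -98.63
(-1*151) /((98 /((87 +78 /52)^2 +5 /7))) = -33117773 /2744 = -12069.16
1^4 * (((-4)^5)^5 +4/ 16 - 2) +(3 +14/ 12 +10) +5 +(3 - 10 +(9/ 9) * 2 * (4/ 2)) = -1125899906842609.58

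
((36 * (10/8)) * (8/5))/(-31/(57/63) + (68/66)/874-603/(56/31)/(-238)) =-13838622336/6315686423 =-2.19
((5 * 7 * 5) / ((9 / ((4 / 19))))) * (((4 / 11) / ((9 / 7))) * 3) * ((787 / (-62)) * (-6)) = 264.53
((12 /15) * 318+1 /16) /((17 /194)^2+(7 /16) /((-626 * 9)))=1079130799242 /32235205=33476.78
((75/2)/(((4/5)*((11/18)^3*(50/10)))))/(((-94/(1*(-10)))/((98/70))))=382725/62557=6.12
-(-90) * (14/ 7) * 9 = 1620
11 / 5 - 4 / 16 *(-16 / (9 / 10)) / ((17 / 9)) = 387 / 85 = 4.55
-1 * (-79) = 79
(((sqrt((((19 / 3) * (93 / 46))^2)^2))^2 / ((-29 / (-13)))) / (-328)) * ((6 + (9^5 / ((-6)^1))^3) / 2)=11931042943919640955573887 / 681432983552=17508754685939.25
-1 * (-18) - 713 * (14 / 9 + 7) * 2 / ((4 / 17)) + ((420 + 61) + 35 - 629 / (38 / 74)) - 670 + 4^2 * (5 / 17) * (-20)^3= -528253633 / 5814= -90858.90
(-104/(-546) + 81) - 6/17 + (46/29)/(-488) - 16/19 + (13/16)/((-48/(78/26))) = 245562108949/3071776512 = 79.94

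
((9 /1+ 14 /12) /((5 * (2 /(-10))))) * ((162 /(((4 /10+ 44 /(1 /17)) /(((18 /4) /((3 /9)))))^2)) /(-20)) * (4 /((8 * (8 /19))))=114062985 /3584656384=0.03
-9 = -9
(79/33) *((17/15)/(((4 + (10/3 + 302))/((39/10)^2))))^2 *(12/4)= 52818171471/2368256000000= 0.02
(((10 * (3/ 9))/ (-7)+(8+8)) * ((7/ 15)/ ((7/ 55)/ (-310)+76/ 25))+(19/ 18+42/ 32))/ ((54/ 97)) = 687902369/ 80598240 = 8.53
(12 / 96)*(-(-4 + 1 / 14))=55 / 112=0.49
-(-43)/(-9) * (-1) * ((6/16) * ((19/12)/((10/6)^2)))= 817/800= 1.02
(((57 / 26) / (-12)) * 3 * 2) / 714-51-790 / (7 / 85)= -119352395 / 12376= -9643.86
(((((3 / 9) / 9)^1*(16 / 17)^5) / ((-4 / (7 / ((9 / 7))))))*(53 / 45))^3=-315526336321725072756703232 / 3742744516900216952030941872375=-0.00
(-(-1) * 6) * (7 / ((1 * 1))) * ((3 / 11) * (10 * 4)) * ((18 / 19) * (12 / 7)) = 155520 / 209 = 744.11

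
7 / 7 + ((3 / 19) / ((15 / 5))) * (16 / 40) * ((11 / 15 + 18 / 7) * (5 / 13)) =26629 / 25935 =1.03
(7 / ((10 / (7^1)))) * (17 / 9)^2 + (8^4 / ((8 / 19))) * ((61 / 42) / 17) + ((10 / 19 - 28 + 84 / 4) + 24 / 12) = 1545916391 / 1831410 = 844.11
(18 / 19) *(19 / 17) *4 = 72 / 17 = 4.24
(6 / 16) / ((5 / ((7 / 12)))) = 7 / 160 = 0.04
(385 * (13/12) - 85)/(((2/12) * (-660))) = -3.02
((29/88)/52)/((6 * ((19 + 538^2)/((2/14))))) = 0.00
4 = 4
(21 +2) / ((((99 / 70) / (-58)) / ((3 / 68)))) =-23345 / 561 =-41.61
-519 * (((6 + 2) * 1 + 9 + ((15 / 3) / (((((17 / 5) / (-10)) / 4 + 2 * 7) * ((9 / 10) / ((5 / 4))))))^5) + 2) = -32455277776794449037913009 / 3285922560251313156669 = -9877.07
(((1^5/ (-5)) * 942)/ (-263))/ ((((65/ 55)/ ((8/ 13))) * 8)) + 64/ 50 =1474114/ 1111175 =1.33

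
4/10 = 2/5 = 0.40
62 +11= 73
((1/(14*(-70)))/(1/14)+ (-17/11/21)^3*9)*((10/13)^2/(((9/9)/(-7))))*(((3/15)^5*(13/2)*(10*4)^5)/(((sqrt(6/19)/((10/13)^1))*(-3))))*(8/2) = -28778.36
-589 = -589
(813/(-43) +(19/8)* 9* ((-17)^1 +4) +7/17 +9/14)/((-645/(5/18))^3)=12105895/512497852792128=0.00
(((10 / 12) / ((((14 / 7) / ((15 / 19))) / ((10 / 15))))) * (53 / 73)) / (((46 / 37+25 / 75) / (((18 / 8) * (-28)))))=-17649 / 2774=-6.36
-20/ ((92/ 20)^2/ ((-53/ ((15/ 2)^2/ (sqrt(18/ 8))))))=2120/ 1587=1.34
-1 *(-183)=183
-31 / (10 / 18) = -279 / 5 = -55.80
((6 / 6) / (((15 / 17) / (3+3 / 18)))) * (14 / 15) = 2261 / 675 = 3.35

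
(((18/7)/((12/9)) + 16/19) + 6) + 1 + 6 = 15.77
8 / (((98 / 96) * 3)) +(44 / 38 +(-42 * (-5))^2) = 41060610 / 931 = 44103.77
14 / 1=14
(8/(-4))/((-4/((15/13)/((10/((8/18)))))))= 1/39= 0.03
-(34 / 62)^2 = -0.30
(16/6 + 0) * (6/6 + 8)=24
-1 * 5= -5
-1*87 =-87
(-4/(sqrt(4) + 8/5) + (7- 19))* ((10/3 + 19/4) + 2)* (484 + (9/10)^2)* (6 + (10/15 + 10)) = -346105859/324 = -1068227.96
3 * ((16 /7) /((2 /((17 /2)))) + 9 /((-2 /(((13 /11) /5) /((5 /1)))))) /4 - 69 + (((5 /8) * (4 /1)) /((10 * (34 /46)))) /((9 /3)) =-48507157 /785400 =-61.76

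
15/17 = 0.88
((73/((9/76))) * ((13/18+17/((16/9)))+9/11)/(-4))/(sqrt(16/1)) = -24393169/57024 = -427.77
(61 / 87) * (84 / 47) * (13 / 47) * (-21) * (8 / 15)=-1243424 / 320305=-3.88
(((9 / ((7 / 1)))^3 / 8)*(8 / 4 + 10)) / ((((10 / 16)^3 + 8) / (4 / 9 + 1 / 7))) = 255744 / 1126069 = 0.23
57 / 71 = 0.80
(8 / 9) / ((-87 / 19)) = -152 / 783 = -0.19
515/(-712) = -515/712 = -0.72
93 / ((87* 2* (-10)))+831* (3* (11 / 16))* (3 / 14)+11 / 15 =35853263 / 97440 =367.95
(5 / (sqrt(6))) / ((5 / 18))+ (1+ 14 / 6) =10 / 3+ 3*sqrt(6) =10.68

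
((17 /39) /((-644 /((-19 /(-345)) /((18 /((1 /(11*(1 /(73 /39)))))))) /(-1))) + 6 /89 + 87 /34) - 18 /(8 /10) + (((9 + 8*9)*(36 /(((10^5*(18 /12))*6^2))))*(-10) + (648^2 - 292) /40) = 66249476343735165707 /6327298334857500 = 10470.42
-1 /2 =-0.50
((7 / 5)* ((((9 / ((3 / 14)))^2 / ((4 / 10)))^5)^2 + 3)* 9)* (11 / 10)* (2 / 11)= 175277610551579475641433732630000000189 / 25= 7011104422063179025657349000000000000.00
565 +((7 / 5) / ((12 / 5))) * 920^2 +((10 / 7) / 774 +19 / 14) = 2678115733 / 5418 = 494299.69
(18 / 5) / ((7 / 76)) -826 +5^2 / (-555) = -3057337 / 3885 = -786.96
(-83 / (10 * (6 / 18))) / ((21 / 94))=-3901 / 35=-111.46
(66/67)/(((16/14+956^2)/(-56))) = -1078/17859855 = -0.00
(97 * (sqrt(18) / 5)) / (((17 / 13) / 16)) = 60528 * sqrt(2) / 85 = 1007.05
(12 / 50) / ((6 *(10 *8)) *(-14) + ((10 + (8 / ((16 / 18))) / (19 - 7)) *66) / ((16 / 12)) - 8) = -48 / 1239175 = -0.00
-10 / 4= -5 / 2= -2.50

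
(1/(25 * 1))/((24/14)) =7/300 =0.02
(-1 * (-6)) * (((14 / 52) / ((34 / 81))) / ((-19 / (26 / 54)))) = -63 / 646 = -0.10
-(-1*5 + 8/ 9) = 37/ 9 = 4.11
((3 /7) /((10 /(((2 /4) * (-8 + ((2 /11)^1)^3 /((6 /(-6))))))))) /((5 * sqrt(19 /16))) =-0.03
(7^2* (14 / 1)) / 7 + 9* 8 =170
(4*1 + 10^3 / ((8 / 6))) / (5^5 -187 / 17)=377 / 1557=0.24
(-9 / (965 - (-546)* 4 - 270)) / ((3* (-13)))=3 / 37427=0.00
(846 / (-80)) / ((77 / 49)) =-2961 / 440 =-6.73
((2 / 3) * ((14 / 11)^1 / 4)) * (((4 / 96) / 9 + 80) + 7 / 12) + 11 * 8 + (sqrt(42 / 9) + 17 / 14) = sqrt(42) / 3 + 5304379 / 49896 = 108.47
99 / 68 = 1.46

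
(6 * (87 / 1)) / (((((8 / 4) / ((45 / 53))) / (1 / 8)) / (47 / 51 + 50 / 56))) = 10143765 / 201824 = 50.26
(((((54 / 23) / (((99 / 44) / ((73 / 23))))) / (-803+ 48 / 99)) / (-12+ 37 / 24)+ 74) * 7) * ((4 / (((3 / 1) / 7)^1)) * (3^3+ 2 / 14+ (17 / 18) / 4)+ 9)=13010047995173495 / 94942428939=137030.92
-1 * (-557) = 557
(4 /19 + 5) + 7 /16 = 1717 /304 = 5.65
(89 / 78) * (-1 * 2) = -89 / 39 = -2.28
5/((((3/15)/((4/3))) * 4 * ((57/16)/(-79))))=-31600/171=-184.80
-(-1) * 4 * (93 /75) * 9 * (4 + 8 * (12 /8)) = 714.24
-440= -440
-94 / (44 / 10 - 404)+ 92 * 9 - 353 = 474760 / 999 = 475.24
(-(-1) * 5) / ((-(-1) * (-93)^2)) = 5 / 8649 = 0.00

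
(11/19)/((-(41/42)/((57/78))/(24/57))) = -0.18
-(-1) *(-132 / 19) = -132 / 19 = -6.95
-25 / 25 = -1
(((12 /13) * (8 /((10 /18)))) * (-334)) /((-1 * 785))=288576 /51025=5.66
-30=-30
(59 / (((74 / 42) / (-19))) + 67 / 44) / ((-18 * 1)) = 1033325 / 29304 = 35.26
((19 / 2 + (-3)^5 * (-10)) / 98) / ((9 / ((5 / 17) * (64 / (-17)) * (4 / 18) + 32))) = 846568 / 9639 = 87.83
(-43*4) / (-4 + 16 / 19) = 817 / 15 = 54.47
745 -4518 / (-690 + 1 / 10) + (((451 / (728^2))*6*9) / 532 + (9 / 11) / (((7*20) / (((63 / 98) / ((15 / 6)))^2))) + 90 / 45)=1007731604522457117 / 1337313529552000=753.55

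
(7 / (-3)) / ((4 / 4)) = -7 / 3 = -2.33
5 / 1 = 5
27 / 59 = 0.46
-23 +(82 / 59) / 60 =-40669 / 1770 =-22.98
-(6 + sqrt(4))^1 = -8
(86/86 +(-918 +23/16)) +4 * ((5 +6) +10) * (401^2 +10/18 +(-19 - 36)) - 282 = 648072629/48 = 13501513.10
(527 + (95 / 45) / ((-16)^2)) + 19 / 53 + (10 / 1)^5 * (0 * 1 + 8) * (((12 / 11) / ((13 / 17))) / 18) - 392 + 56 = 63594.63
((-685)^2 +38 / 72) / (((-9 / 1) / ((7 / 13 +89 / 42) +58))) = -559450089161 / 176904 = -3162450.19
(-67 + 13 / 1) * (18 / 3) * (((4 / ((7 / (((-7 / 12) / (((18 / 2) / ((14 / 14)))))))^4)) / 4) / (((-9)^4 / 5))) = -5 / 2754990144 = -0.00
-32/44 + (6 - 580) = -6322/11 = -574.73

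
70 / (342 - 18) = 35 / 162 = 0.22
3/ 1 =3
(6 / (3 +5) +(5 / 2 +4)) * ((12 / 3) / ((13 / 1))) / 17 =29 / 221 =0.13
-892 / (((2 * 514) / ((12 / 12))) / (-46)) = 39.91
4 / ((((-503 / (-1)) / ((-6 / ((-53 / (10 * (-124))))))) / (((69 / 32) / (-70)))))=6417 / 186613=0.03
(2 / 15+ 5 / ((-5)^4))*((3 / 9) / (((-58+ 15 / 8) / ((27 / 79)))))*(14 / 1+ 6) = -5088 / 886775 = -0.01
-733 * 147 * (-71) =7650321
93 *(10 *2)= 1860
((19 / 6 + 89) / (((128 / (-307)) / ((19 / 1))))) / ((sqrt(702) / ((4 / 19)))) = -169771 * sqrt(78) / 44928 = -33.37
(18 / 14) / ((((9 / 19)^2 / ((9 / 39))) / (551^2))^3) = 1316531330577780104740681 / 33633873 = 39143019020669433.60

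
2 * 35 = 70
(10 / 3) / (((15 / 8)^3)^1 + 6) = 5120 / 19341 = 0.26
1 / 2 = 0.50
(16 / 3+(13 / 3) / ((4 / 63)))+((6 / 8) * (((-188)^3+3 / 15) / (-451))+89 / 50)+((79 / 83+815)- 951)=61709495431 / 5614950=10990.21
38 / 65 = 0.58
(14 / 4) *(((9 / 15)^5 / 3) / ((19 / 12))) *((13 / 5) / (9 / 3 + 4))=6318 / 296875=0.02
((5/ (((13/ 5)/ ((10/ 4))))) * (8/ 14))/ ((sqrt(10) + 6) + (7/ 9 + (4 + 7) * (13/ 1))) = 1516500/ 82641377-10125 * sqrt(10)/ 82641377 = 0.02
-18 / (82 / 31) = -6.80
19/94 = 0.20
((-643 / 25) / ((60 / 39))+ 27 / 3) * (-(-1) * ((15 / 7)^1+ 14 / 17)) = -80131 / 3500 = -22.89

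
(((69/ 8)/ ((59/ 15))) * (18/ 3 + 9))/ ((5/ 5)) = 15525/ 472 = 32.89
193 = 193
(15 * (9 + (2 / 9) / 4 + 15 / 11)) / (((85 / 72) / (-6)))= -148536 / 187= -794.31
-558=-558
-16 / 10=-8 / 5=-1.60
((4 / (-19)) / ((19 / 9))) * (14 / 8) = -63 / 361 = -0.17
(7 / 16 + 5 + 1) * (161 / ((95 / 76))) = 16583 / 20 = 829.15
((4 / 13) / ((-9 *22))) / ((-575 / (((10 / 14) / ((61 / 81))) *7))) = 18 / 1003145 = 0.00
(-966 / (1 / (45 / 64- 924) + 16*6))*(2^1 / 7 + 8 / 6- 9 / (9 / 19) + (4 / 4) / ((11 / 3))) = 335695971 / 1949981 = 172.15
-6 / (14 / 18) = -54 / 7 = -7.71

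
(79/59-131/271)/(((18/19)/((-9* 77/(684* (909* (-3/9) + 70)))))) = 14630/3725437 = 0.00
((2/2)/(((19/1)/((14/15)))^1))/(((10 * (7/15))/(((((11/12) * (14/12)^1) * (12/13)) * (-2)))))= -77/3705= -0.02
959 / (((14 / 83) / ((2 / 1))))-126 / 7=11353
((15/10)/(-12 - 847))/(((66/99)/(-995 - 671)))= 7497/1718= 4.36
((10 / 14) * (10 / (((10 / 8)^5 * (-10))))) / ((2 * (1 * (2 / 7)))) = -256 / 625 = -0.41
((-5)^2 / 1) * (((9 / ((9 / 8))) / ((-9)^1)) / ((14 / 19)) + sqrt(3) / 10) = -1900 / 63 + 5 * sqrt(3) / 2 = -25.83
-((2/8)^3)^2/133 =-1/544768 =-0.00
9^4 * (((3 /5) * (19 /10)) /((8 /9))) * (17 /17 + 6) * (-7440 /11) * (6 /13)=-13146787458 /715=-18387115.33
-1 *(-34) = 34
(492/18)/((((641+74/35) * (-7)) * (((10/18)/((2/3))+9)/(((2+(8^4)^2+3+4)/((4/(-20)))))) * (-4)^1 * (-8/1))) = 419430625/259128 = 1618.62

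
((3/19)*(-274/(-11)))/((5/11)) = 822/95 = 8.65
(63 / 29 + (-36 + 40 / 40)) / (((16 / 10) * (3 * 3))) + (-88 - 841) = -243064 / 261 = -931.28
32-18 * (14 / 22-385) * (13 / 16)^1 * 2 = 124021 / 11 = 11274.64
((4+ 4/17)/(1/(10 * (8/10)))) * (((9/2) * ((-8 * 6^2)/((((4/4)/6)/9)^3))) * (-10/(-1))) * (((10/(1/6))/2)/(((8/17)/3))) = -13223952691200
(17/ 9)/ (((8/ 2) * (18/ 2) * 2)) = 17/ 648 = 0.03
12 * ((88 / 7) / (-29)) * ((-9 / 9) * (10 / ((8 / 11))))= 14520 / 203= 71.53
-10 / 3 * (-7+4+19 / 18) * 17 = 2975 / 27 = 110.19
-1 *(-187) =187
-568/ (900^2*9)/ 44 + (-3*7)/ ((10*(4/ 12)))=-252598571/ 40095000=-6.30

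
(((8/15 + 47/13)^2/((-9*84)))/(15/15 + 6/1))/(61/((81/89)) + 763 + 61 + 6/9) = -654481/179433536100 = -0.00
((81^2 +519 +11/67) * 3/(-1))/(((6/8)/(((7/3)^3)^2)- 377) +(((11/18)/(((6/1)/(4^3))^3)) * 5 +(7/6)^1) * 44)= -162739842339564/1247643953626823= -0.13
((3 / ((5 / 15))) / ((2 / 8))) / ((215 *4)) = 9 / 215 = 0.04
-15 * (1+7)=-120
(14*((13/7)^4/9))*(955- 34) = 17042.23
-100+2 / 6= -299 / 3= -99.67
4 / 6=2 / 3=0.67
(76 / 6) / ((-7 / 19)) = -722 / 21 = -34.38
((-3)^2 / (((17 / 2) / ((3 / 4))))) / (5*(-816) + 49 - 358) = -9 / 49742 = -0.00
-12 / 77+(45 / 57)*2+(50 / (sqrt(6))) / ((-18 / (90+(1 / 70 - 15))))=2082 / 1463 - 26255*sqrt(6) / 756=-83.64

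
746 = 746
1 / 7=0.14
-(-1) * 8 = 8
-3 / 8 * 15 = -45 / 8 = -5.62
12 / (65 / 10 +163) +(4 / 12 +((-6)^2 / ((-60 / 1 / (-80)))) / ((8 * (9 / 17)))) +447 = 155512 / 339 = 458.74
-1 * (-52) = 52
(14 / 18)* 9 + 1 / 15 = 106 / 15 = 7.07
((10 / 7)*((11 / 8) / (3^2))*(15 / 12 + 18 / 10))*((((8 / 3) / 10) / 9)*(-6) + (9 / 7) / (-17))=-910547 / 5397840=-0.17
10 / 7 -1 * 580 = -4050 / 7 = -578.57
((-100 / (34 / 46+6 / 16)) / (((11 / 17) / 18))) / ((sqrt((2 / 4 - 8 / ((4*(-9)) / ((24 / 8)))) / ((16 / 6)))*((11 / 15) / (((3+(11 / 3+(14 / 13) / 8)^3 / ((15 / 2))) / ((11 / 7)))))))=-4597334473880*sqrt(7) / 359677461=-33817.53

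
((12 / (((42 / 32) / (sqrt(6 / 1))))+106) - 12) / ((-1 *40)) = -47 / 20 - 8 *sqrt(6) / 35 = -2.91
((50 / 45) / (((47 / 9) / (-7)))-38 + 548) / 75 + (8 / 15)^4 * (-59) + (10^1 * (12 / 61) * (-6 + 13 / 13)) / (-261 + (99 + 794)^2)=58041269529914 / 28926340261875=2.01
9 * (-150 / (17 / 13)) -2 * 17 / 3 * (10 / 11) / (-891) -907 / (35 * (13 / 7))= -33994461407 / 32490315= -1046.30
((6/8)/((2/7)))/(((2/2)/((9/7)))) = 27/8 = 3.38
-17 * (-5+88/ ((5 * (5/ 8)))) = -9843/ 25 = -393.72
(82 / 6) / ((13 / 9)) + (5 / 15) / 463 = 9.46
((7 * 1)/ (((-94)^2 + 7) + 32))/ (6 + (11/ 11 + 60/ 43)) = 301/ 3203875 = 0.00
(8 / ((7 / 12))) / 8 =12 / 7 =1.71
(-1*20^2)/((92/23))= -100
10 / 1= 10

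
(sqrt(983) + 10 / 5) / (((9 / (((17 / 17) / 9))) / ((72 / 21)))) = 16 / 189 + 8 * sqrt(983) / 189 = 1.41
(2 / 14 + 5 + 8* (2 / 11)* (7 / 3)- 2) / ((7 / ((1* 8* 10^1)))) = 120800 / 1617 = 74.71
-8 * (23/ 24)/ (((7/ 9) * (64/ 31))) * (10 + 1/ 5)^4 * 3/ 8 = -19380.49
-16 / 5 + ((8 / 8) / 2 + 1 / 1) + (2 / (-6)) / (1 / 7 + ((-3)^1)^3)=-4759 / 2820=-1.69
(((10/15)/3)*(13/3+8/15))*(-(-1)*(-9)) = -146/15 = -9.73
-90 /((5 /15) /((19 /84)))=-855 /14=-61.07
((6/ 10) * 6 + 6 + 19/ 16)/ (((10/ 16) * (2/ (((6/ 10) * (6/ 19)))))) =7767/ 4750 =1.64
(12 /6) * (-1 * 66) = -132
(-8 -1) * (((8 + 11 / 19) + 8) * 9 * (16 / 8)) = -51030 / 19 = -2685.79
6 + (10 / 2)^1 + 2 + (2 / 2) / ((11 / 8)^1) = 151 / 11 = 13.73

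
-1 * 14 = -14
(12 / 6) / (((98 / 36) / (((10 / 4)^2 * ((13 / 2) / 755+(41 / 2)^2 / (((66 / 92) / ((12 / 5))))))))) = 6455.83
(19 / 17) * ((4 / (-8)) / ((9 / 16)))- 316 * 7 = -338588 / 153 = -2212.99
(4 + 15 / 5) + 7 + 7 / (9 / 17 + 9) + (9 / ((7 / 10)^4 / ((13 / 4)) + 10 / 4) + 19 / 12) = 537032837 / 27102924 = 19.81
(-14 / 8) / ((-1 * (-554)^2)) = 7 / 1227664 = 0.00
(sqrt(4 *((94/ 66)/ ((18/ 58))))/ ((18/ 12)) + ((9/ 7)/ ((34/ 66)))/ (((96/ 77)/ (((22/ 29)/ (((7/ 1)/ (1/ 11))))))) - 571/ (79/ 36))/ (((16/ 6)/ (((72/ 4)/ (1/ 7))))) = -30643219755/ 2492608 + 7 *sqrt(44979)/ 11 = -12158.68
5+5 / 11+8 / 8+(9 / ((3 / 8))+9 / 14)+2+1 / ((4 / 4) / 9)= 6483 / 154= 42.10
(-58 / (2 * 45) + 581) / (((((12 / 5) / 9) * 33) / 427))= 2787883 / 99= 28160.43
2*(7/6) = 7/3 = 2.33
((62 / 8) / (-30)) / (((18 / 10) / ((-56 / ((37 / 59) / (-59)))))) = -755377 / 999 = -756.13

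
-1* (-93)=93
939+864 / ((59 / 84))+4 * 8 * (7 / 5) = 653101 / 295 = 2213.90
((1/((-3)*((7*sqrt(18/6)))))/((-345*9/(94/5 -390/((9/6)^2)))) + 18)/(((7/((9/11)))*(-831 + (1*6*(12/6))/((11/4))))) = -54/21217 + 2318*sqrt(3)/20751817275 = -0.00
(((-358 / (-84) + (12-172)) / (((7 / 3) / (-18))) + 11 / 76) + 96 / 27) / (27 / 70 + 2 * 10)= 201952075 / 3416238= 59.12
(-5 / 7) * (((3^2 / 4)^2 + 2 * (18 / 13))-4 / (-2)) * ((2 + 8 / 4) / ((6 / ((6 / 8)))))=-10225 / 2912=-3.51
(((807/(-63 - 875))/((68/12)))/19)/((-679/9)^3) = 1764909/94845052999186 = 0.00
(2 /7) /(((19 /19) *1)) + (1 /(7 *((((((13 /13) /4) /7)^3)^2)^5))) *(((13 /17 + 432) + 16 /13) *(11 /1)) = 27416442479309325414104522044737810187421359276474 /1547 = 17722328687336344805497430000000000000000000000.00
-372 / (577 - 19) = -2 / 3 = -0.67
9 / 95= 0.09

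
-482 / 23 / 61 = -482 / 1403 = -0.34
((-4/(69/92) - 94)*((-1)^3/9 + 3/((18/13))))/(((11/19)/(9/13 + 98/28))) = -11417423/7722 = -1478.56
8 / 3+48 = 152 / 3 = 50.67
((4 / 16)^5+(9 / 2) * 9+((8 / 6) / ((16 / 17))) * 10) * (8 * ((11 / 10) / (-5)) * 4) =-1847329 / 4800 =-384.86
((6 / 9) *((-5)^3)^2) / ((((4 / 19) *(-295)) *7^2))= -59375 / 17346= -3.42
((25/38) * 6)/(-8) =-75/152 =-0.49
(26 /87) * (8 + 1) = 78 /29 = 2.69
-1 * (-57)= 57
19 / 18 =1.06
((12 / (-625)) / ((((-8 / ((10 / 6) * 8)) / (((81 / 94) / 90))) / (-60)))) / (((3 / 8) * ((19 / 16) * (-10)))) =2304 / 558125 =0.00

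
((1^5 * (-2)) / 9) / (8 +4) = -1 / 54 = -0.02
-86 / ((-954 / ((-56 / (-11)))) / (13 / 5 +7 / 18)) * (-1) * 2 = -647752 / 236115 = -2.74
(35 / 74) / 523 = 35 / 38702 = 0.00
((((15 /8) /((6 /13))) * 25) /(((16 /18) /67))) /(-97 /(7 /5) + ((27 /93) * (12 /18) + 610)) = 16356375 /1155712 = 14.15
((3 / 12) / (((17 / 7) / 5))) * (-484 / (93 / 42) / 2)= -29645 / 527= -56.25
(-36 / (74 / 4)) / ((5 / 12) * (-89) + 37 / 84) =112 / 2109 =0.05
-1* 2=-2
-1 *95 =-95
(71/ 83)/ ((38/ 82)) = 1.85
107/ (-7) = -107/ 7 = -15.29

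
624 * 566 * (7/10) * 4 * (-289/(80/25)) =-89311404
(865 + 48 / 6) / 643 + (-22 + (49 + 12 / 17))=317694 / 10931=29.06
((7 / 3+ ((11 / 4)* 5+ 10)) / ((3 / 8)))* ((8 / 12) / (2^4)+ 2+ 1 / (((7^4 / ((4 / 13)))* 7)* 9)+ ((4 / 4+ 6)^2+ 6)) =280868224097 / 70791084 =3967.56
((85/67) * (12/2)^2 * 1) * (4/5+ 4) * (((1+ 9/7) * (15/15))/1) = 235008/469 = 501.08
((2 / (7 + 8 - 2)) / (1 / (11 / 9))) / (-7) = -22 / 819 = -0.03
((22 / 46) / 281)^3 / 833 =1331 / 224878258407551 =0.00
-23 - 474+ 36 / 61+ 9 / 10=-302261 / 610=-495.51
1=1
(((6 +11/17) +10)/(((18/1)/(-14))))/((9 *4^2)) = -1981/22032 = -0.09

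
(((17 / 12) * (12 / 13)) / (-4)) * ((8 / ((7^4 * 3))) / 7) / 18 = -0.00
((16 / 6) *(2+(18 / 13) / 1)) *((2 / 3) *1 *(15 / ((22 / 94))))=15040 / 39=385.64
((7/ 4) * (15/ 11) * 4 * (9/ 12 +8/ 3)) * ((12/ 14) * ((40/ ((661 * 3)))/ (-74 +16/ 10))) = -10250/ 1316051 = -0.01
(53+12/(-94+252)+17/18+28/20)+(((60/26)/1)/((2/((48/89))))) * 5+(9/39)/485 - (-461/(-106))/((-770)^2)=293533738800416141/5014896907620600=58.53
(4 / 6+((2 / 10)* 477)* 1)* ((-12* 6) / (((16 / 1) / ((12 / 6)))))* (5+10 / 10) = -5187.60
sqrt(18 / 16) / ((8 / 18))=27 *sqrt(2) / 16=2.39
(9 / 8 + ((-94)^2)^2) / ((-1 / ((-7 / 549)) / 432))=26233165434 / 61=430051892.36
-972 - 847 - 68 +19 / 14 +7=-26301 / 14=-1878.64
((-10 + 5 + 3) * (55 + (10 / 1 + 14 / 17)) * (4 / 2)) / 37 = -4476 / 629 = -7.12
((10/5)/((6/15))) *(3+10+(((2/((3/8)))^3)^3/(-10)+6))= -34357868483/19683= -1745560.56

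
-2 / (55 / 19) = -38 / 55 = -0.69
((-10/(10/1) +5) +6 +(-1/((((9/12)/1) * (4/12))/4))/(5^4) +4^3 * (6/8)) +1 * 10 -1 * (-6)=46234/625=73.97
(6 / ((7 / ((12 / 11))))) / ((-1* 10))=-36 / 385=-0.09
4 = 4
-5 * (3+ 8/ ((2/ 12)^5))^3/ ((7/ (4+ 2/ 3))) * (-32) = 25682084511992640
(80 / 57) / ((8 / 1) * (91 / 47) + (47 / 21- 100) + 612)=26320 / 9933979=0.00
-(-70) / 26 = 2.69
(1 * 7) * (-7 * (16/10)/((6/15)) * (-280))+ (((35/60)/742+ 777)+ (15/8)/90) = 141591463/2544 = 55657.02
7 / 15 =0.47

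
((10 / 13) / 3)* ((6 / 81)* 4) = 80 / 1053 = 0.08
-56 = -56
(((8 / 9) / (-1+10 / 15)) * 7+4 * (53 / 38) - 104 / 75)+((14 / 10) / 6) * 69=4633 / 2850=1.63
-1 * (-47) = 47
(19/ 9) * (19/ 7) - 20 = -899/ 63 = -14.27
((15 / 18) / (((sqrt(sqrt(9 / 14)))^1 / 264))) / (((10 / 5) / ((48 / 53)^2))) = 84480 * 14^(1 / 4) * sqrt(3) / 2809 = 100.76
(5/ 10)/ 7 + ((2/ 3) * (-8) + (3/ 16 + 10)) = 1655/ 336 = 4.93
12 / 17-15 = -243 / 17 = -14.29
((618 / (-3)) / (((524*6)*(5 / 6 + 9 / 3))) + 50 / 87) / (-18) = -292339 / 9436716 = -0.03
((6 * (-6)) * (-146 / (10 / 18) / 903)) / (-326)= -7884 / 245315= -0.03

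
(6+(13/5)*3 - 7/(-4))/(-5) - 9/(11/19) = -20521/1100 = -18.66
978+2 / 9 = 8804 / 9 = 978.22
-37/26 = -1.42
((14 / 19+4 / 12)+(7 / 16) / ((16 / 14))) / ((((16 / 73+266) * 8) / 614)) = 237579011 / 567161856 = 0.42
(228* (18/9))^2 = 207936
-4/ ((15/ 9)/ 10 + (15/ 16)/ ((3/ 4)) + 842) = -48/ 10121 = -0.00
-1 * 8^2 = -64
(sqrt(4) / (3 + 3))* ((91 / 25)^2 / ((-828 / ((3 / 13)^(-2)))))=-1399489 / 13972500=-0.10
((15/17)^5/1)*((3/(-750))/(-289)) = 6075/820677346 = 0.00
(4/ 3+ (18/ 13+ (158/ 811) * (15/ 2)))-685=-21533684/ 31629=-680.82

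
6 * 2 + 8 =20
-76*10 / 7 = -760 / 7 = -108.57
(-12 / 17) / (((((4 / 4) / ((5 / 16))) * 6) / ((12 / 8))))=-15 / 272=-0.06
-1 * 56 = -56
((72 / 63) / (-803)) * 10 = -80 / 5621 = -0.01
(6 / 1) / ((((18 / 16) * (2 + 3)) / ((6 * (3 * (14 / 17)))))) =15.81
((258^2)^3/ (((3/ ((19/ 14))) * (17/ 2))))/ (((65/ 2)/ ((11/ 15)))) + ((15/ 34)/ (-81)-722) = 739683220642800877/ 2088450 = 354178084532.93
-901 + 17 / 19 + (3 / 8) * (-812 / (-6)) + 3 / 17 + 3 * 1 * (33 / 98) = -53695857 / 63308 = -848.17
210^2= 44100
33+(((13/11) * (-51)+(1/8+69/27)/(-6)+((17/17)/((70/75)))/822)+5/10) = -124037833/4557168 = -27.22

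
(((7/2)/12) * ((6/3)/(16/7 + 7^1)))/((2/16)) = 98/195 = 0.50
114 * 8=912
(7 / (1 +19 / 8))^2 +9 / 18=7001 / 1458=4.80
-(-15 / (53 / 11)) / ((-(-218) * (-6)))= -55 / 23108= -0.00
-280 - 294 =-574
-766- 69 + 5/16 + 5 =-13275/16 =-829.69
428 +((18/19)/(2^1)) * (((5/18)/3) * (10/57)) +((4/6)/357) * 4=428.02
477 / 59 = 8.08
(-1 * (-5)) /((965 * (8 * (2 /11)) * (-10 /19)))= -209 /30880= -0.01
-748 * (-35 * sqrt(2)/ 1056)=35.06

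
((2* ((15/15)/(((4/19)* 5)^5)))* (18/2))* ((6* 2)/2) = 66854673/800000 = 83.57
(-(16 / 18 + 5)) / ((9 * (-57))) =53 / 4617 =0.01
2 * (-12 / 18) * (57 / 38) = -2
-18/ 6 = -3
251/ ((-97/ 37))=-9287/ 97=-95.74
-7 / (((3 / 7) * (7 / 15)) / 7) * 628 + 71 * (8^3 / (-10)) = -787476 / 5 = -157495.20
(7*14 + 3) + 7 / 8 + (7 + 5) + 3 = 935 / 8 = 116.88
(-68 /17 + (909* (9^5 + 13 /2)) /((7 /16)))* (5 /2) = 306751130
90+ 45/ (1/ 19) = 945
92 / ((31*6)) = 46 / 93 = 0.49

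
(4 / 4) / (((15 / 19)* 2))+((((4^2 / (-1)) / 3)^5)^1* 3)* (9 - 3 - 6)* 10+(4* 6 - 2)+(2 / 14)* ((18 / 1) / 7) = 33811 / 1470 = 23.00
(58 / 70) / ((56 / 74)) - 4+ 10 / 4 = -397 / 980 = -0.41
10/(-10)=-1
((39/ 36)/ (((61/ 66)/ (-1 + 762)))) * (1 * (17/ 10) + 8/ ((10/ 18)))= 17520503/ 1220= 14361.07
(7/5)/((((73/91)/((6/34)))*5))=1911/31025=0.06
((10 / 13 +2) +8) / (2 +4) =70 / 39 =1.79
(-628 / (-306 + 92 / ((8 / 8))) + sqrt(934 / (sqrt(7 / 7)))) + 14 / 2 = 1063 / 107 + sqrt(934) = 40.50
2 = 2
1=1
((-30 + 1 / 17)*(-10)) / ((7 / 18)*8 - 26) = -22905 / 1751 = -13.08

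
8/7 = 1.14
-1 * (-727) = 727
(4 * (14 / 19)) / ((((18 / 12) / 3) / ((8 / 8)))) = 112 / 19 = 5.89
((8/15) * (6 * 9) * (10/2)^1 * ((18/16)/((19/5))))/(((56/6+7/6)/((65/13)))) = 2700/133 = 20.30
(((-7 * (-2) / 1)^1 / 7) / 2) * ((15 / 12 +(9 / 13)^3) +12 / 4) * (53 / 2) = 121.42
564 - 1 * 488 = 76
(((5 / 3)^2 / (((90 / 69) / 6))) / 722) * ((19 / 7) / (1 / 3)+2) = 8165 / 45486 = 0.18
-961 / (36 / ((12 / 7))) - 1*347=-8248 / 21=-392.76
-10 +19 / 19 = -9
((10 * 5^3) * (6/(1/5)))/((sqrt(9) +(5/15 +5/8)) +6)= 900000/239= 3765.69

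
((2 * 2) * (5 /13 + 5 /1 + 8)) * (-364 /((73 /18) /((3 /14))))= -75168 /73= -1029.70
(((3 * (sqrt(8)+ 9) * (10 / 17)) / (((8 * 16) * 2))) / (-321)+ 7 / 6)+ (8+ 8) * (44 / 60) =12.90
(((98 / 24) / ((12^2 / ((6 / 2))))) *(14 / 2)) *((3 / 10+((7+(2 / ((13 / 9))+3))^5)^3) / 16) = 260331727516068.21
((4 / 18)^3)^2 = 0.00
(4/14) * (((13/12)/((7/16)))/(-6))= -52/441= -0.12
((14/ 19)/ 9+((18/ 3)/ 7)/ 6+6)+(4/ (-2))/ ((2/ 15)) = -10504/ 1197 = -8.78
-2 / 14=-0.14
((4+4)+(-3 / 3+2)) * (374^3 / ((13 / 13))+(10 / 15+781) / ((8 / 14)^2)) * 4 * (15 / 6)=37667532855 / 8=4708441606.88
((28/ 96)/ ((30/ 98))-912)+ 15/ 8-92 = -1001.17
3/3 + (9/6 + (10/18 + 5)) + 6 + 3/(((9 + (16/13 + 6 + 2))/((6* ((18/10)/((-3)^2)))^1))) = 101339/7110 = 14.25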